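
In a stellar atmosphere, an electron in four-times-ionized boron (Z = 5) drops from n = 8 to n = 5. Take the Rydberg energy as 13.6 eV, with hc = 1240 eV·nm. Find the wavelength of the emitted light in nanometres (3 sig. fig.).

150 nm

For Z = 5 the level energies scale as Z², so the effective Rydberg energy is 13.6 × 25 = 340.0 eV.
ΔE = 340.0 × (1/5² − 1/8²) = 340.0 × 0.02438 = 8.288 eV.
λ = hc/ΔE = 1240 / 8.288 = 150 nm.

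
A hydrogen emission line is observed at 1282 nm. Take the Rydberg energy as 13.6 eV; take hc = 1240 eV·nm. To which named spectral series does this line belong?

Paschen

ΔE = 1240/1282 = 0.9672 eV.
This matches 13.6 × (1/3² − 1/5²), so n_f = 3: the Paschen series.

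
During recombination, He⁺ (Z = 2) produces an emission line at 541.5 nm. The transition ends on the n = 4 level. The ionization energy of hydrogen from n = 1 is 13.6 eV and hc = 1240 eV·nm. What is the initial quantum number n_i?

n_i = 7

The photon energy is ΔE = hc/λ = 1240 / 541.5 = 2.290 eV.
With Z = 2, ΔE = 54.40 × (1/n_f² − 1/n_i²), so 1/n_f² − 1/n_i² = 0.04209.
With n_f = 4: 1/n_i² = 1/16 − 0.04209 = 0.02041, so n_i ≈ 7.00.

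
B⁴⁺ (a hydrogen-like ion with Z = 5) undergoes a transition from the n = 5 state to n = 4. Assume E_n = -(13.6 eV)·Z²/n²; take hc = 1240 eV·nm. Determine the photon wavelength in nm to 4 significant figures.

162.1 nm

For Z = 5 the level energies scale as Z², so the effective Rydberg energy is 13.6 × 25 = 340.0 eV.
ΔE = 340.0 × (1/4² − 1/5²) = 340.0 × 0.02250 = 7.650 eV.
λ = hc/ΔE = 1240 / 7.650 = 162.1 nm.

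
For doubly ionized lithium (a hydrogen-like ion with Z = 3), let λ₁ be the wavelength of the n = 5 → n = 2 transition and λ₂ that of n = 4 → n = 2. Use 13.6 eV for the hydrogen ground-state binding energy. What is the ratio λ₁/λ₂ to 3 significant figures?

0.893

λ ∝ 1/ΔE ∝ 1/(1/n_f² − 1/n_i²), and the Z² and hc factors cancel in the ratio.
λ₁/λ₂ = (1/2² − 1/4²)/(1/2² − 1/5²) = 0.1875/0.2100 = 0.893.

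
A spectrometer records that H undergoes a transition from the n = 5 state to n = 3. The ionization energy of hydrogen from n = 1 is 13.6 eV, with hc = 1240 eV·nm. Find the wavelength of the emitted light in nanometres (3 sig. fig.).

ΔE = 13.60 × (1/3² − 1/5²) = 13.60 × 0.07111 = 0.9671 eV.
λ = hc/ΔE = 1240 / 0.9671 = 1280 nm.

1280 nm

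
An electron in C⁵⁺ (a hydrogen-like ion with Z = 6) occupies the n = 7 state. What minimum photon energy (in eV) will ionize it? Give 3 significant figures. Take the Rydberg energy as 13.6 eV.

9.99 eV

E_n = −13.6 Z²/n² = −489.6/n² eV for Z = 6.
E_7 = −489.6/49 = −9.99 eV, so ionization (to E = 0) requires 9.99 eV.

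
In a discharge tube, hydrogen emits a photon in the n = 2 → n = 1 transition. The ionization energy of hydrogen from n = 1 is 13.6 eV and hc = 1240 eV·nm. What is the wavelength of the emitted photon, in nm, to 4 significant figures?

121.6 nm

ΔE = 13.60 × (1/1² − 1/2²) = 13.60 × 0.7500 = 10.20 eV.
λ = hc/ΔE = 1240 / 10.20 = 121.6 nm.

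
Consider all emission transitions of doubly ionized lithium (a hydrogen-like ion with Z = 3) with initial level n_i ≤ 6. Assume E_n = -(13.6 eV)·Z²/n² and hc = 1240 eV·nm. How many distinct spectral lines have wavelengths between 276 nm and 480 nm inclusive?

2

Enumerate all n_i → n_f pairs with 1 ≤ n_f < n_i ≤ 6 and compute λ = 1240 / [13.6·9·(1/n_f² − 1/n_i²)].
Lines falling in [276, 480] nm: 6→4 (291.8 nm), 5→4 (450.3 nm).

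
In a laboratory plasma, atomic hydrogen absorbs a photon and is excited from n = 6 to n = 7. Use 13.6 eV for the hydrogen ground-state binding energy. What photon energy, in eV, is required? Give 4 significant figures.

0.1002 eV

E_7 = −13.60/49 = −0.2776 eV and E_6 = −13.60/36 = −0.3778 eV.
The photon energy is |E_7 − E_6| = 0.1002 eV.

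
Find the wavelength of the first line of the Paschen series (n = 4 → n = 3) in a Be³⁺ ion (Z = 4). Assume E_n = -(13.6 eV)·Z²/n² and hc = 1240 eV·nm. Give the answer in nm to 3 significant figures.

The Paschen series terminates on n_f = 3; the first line has n_i = 3+1 = 4.
ΔE = 217.6 × (1/3² − 1/4²) = 10.58 eV.
λ = 1240 / 10.58 = 117 nm.

117 nm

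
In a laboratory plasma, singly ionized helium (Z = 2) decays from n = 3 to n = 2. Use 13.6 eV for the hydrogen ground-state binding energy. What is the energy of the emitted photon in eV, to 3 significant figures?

The Bohr energies scale as Z², so for Z = 2: E_n = −54.40/n² eV.
E_3 = −54.40/9 = −6.044 eV and E_2 = −54.40/4 = −13.60 eV.
The photon energy is |E_3 − E_2| = 7.56 eV.

7.56 eV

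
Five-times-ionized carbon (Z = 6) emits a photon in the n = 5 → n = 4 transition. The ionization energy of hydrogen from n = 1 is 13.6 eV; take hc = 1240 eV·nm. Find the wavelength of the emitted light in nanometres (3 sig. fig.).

For Z = 6 the level energies scale as Z², so the effective Rydberg energy is 13.6 × 36 = 489.6 eV.
ΔE = 489.6 × (1/4² − 1/5²) = 489.6 × 0.02250 = 11.02 eV.
λ = hc/ΔE = 1240 / 11.02 = 113 nm.

113 nm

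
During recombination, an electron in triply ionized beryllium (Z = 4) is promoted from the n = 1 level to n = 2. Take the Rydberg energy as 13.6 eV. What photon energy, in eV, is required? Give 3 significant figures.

The Bohr energies scale as Z², so for Z = 4: E_n = −217.6/n² eV.
E_2 = −217.6/4 = −54.40 eV and E_1 = −217.6/1 = −217.6 eV.
The photon energy is |E_2 − E_1| = 163 eV.

163 eV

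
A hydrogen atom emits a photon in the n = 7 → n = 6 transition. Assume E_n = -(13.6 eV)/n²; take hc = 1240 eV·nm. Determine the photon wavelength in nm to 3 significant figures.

12400 nm

ΔE = 13.60 × (1/6² − 1/7²) = 13.60 × 0.007370 = 0.1002 eV.
λ = hc/ΔE = 1240 / 0.1002 = 12400 nm.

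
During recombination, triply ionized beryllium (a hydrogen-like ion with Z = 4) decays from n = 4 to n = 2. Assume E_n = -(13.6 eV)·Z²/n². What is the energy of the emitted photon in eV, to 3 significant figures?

40.8 eV

The Bohr energies scale as Z², so for Z = 4: E_n = −217.6/n² eV.
E_4 = −217.6/16 = −13.60 eV and E_2 = −217.6/4 = −54.40 eV.
The photon energy is |E_4 − E_2| = 40.8 eV.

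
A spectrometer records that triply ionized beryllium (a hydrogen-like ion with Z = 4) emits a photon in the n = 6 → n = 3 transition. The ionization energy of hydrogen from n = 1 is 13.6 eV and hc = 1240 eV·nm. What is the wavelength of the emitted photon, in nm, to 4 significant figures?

For Z = 4 the level energies scale as Z², so the effective Rydberg energy is 13.6 × 16 = 217.6 eV.
ΔE = 217.6 × (1/3² − 1/6²) = 217.6 × 0.08333 = 18.13 eV.
λ = hc/ΔE = 1240 / 18.13 = 68.38 nm.

68.38 nm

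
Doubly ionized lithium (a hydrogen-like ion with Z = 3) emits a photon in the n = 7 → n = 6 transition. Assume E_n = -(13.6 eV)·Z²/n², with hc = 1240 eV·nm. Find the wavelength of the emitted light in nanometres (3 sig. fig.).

For Z = 3 the level energies scale as Z², so the effective Rydberg energy is 13.6 × 9 = 122.4 eV.
ΔE = 122.4 × (1/6² − 1/7²) = 122.4 × 0.007370 = 0.9020 eV.
λ = hc/ΔE = 1240 / 0.9020 = 1370 nm.

1370 nm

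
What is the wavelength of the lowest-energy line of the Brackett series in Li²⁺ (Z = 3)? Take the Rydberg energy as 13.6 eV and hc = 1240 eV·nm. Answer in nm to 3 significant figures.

The Brackett series terminates on n_f = 4; the first line has n_i = 4+1 = 5.
ΔE = 122.4 × (1/4² − 1/5²) = 2.754 eV.
λ = 1240 / 2.754 = 450 nm.

450 nm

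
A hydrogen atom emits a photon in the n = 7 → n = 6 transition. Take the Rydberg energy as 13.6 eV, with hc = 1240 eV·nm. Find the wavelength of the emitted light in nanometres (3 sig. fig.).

12400 nm

ΔE = 13.60 × (1/6² − 1/7²) = 13.60 × 0.007370 = 0.1002 eV.
λ = hc/ΔE = 1240 / 0.1002 = 12400 nm.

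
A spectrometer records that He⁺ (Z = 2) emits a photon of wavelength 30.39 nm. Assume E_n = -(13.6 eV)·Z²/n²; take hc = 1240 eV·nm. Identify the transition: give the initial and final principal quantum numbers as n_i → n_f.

The photon energy is ΔE = hc/λ = 1240 / 30.39 = 40.80 eV.
With Z = 2, ΔE = 54.40 × (1/n_f² − 1/n_i²), so 1/n_f² − 1/n_i² = 0.7501.
Trying n_f = 1 gives 1/n_i² = 0.2499, i.e. n_i ≈ 2; this pair matches.

n_i = 2, n_f = 1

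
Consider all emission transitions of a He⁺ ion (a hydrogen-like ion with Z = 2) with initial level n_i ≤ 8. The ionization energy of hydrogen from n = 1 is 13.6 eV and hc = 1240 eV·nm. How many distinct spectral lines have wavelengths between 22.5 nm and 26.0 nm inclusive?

6

Enumerate all n_i → n_f pairs with 1 ≤ n_f < n_i ≤ 8 and compute λ = 1240 / [13.6·4·(1/n_f² − 1/n_i²)].
Lines falling in [22.5, 26.0] nm: 8→1 (23.16 nm), 7→1 (23.27 nm), 6→1 (23.45 nm), 5→1 (23.74 nm), 4→1 (24.31 nm), 3→1 (25.64 nm).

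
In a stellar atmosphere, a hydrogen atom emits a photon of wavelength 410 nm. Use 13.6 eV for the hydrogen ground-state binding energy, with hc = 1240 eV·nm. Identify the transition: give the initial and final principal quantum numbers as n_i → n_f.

The photon energy is ΔE = hc/λ = 1240 / 410 = 3.024 eV.
With Z = 1, ΔE = 13.60 × (1/n_f² − 1/n_i²), so 1/n_f² − 1/n_i² = 0.2224.
Trying n_f = 2 gives 1/n_i² = 0.02762, i.e. n_i ≈ 6; this pair matches.

n_i = 6, n_f = 2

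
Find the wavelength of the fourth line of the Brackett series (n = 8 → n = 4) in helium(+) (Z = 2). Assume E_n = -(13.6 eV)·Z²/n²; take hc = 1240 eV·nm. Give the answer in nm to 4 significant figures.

The Brackett series terminates on n_f = 4; the fourth line has n_i = 4+4 = 8.
ΔE = 54.40 × (1/4² − 1/8²) = 2.550 eV.
λ = 1240 / 2.550 = 486.3 nm.

486.3 nm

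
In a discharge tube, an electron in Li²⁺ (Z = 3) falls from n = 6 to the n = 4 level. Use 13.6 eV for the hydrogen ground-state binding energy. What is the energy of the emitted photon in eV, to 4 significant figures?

4.250 eV

The Bohr energies scale as Z², so for Z = 3: E_n = −122.4/n² eV.
E_6 = −122.4/36 = −3.400 eV and E_4 = −122.4/16 = −7.650 eV.
The photon energy is |E_6 − E_4| = 4.250 eV.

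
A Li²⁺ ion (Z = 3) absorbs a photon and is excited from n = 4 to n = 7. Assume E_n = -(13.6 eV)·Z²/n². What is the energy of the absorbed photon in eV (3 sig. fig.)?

5.15 eV

The Bohr energies scale as Z², so for Z = 3: E_n = −122.4/n² eV.
E_7 = −122.4/49 = −2.498 eV and E_4 = −122.4/16 = −7.650 eV.
The photon energy is |E_7 − E_4| = 5.15 eV.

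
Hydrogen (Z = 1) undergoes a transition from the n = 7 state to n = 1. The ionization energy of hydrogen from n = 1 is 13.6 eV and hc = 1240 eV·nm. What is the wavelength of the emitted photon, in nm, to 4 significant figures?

93.08 nm

ΔE = 13.60 × (1/1² − 1/7²) = 13.60 × 0.9796 = 13.32 eV.
λ = hc/ΔE = 1240 / 13.32 = 93.08 nm.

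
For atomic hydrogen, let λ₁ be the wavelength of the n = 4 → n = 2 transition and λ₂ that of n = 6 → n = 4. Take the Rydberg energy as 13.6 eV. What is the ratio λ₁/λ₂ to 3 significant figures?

λ ∝ 1/ΔE ∝ 1/(1/n_f² − 1/n_i²), and the Z² and hc factors cancel in the ratio.
λ₁/λ₂ = (1/4² − 1/6²)/(1/2² − 1/4²) = 0.03472/0.1875 = 0.185.

0.185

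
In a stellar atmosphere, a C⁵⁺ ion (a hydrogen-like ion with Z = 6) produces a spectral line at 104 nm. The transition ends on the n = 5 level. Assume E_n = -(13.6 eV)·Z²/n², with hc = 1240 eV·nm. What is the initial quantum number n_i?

n_i = 8

The photon energy is ΔE = hc/λ = 1240 / 104 = 11.92 eV.
With Z = 6, ΔE = 489.6 × (1/n_f² − 1/n_i²), so 1/n_f² − 1/n_i² = 0.02435.
With n_f = 5: 1/n_i² = 1/25 − 0.02435 = 0.01565, so n_i ≈ 7.99.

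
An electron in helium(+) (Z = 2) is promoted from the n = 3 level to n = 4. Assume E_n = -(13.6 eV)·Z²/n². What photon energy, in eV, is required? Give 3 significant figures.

The Bohr energies scale as Z², so for Z = 2: E_n = −54.40/n² eV.
E_4 = −54.40/16 = −3.400 eV and E_3 = −54.40/9 = −6.044 eV.
The photon energy is |E_4 − E_3| = 2.64 eV.

2.64 eV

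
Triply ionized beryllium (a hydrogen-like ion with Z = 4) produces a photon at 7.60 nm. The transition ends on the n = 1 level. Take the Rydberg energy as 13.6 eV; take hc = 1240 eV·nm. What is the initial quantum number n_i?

The photon energy is ΔE = hc/λ = 1240 / 7.60 = 163.2 eV.
With Z = 4, ΔE = 217.6 × (1/n_f² − 1/n_i²), so 1/n_f² − 1/n_i² = 0.7498.
With n_f = 1: 1/n_i² = 1/1 − 0.7498 = 0.2502, so n_i ≈ 2.00.

n_i = 2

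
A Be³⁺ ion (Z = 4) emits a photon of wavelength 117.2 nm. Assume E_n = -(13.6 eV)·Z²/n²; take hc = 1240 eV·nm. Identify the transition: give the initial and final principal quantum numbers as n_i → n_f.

n_i = 4, n_f = 3

The photon energy is ΔE = hc/λ = 1240 / 117.2 = 10.58 eV.
With Z = 4, ΔE = 217.6 × (1/n_f² − 1/n_i²), so 1/n_f² − 1/n_i² = 0.04862.
Trying n_f = 3 gives 1/n_i² = 0.06249, i.e. n_i ≈ 4; this pair matches.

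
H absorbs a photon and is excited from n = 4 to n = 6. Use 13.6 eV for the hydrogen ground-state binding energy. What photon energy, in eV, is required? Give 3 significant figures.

0.472 eV

E_6 = −13.60/36 = −0.3778 eV and E_4 = −13.60/16 = −0.8500 eV.
The photon energy is |E_6 − E_4| = 0.472 eV.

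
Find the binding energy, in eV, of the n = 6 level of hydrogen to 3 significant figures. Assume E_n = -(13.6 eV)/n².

E_6 = −13.60/36 = −0.378 eV, so ionization (to E = 0) requires 0.378 eV.

0.378 eV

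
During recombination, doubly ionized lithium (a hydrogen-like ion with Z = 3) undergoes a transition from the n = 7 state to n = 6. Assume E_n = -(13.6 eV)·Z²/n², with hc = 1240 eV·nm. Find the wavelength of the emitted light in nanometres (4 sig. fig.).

For Z = 3 the level energies scale as Z², so the effective Rydberg energy is 13.6 × 9 = 122.4 eV.
ΔE = 122.4 × (1/6² − 1/7²) = 122.4 × 0.007370 = 0.9020 eV.
λ = hc/ΔE = 1240 / 0.9020 = 1375 nm.

1375 nm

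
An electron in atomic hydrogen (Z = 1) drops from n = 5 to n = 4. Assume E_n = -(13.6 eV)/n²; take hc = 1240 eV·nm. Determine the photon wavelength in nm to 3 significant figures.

ΔE = 13.60 × (1/4² − 1/5²) = 13.60 × 0.02250 = 0.3060 eV.
λ = hc/ΔE = 1240 / 0.3060 = 4050 nm.
This line belongs to the Brackett series.

4050 nm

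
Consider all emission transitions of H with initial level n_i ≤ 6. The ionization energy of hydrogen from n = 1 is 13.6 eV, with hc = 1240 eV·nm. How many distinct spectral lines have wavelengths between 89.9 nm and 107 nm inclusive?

4

Enumerate all n_i → n_f pairs with 1 ≤ n_f < n_i ≤ 6 and compute λ = 1240 / [13.6·1·(1/n_f² − 1/n_i²)].
Lines falling in [89.9, 107] nm: 6→1 (93.78 nm), 5→1 (94.98 nm), 4→1 (97.25 nm), 3→1 (102.6 nm).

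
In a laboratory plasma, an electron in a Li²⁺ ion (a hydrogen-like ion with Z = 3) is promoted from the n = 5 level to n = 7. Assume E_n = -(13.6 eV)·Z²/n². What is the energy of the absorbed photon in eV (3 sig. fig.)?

The Bohr energies scale as Z², so for Z = 3: E_n = −122.4/n² eV.
E_7 = −122.4/49 = −2.498 eV and E_5 = −122.4/25 = −4.896 eV.
The photon energy is |E_7 − E_5| = 2.40 eV.

2.40 eV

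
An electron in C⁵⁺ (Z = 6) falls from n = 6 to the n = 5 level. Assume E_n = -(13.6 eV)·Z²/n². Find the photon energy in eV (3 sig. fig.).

The Bohr energies scale as Z², so for Z = 6: E_n = −489.6/n² eV.
E_6 = −489.6/36 = −13.60 eV and E_5 = −489.6/25 = −19.58 eV.
The photon energy is |E_6 − E_5| = 5.98 eV.

5.98 eV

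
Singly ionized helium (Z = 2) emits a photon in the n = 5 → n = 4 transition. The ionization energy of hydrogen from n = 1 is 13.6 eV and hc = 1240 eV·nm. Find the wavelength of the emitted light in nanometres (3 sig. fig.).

For Z = 2 the level energies scale as Z², so the effective Rydberg energy is 13.6 × 4 = 54.40 eV.
ΔE = 54.40 × (1/4² − 1/5²) = 54.40 × 0.02250 = 1.224 eV.
λ = hc/ΔE = 1240 / 1.224 = 1010 nm.

1010 nm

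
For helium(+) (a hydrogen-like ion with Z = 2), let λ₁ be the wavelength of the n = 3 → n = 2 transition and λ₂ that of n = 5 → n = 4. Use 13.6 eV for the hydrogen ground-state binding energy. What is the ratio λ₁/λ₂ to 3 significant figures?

0.162

λ ∝ 1/ΔE ∝ 1/(1/n_f² − 1/n_i²), and the Z² and hc factors cancel in the ratio.
λ₁/λ₂ = (1/4² − 1/5²)/(1/2² − 1/3²) = 0.02250/0.1389 = 0.162.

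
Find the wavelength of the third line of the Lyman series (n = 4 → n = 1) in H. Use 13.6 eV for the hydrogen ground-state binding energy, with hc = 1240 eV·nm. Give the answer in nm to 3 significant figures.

The Lyman series terminates on n_f = 1; the third line has n_i = 1+3 = 4.
ΔE = 13.60 × (1/1² − 1/4²) = 12.75 eV.
λ = 1240 / 12.75 = 97.3 nm.

97.3 nm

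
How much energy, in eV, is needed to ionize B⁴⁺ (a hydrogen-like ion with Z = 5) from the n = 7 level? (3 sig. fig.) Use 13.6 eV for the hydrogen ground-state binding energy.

E_n = −13.6 Z²/n² = −340.0/n² eV for Z = 5.
E_7 = −340.0/49 = −6.94 eV, so ionization (to E = 0) requires 6.94 eV.

6.94 eV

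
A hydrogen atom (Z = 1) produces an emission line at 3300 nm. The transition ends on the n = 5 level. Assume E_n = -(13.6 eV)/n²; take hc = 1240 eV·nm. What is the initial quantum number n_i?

n_i = 9

The photon energy is ΔE = hc/λ = 1240 / 3300 = 0.3758 eV.
With Z = 1, ΔE = 13.60 × (1/n_f² − 1/n_i²), so 1/n_f² − 1/n_i² = 0.02763.
With n_f = 5: 1/n_i² = 1/25 − 0.02763 = 0.01237, so n_i ≈ 8.99.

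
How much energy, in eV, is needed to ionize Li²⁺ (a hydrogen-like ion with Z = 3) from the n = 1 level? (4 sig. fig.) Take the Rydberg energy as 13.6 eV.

E_n = −13.6 Z²/n² = −122.4/n² eV for Z = 3.
E_1 = −122.4/1 = −122.4 eV, so ionization (to E = 0) requires 122.4 eV.

122.4 eV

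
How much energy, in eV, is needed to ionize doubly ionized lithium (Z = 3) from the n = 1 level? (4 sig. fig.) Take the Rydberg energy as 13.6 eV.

E_n = −13.6 Z²/n² = −122.4/n² eV for Z = 3.
E_1 = −122.4/1 = −122.4 eV, so ionization (to E = 0) requires 122.4 eV.

122.4 eV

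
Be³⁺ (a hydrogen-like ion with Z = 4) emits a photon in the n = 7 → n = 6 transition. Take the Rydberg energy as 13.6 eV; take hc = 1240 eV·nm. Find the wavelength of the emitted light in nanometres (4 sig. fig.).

For Z = 4 the level energies scale as Z², so the effective Rydberg energy is 13.6 × 16 = 217.6 eV.
ΔE = 217.6 × (1/6² − 1/7²) = 217.6 × 0.007370 = 1.604 eV.
λ = hc/ΔE = 1240 / 1.604 = 773.2 nm.

773.2 nm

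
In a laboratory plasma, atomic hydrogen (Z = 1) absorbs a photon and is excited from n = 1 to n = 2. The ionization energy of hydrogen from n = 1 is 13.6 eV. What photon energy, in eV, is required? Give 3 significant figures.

E_2 = −13.60/4 = −3.400 eV and E_1 = −13.60/1 = −13.60 eV.
The photon energy is |E_2 − E_1| = 10.2 eV.

10.2 eV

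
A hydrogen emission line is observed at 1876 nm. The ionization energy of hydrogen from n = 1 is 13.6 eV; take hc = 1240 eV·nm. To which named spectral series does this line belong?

Paschen

ΔE = 1240/1876 = 0.6610 eV.
This matches 13.6 × (1/3² − 1/4²), so n_f = 3: the Paschen series.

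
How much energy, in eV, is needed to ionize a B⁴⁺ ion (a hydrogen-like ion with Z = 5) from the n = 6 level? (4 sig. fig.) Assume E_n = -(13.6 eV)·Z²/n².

E_n = −13.6 Z²/n² = −340.0/n² eV for Z = 5.
E_6 = −340.0/36 = −9.444 eV, so ionization (to E = 0) requires 9.444 eV.

9.444 eV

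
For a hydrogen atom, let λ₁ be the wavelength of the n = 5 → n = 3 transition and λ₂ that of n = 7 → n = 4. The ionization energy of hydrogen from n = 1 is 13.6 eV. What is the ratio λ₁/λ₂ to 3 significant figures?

0.592

λ ∝ 1/ΔE ∝ 1/(1/n_f² − 1/n_i²), and the Z² and hc factors cancel in the ratio.
λ₁/λ₂ = (1/4² − 1/7²)/(1/3² − 1/5²) = 0.04209/0.07111 = 0.592.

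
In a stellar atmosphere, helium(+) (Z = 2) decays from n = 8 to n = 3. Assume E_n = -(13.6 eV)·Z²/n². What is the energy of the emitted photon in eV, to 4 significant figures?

5.194 eV

The Bohr energies scale as Z², so for Z = 2: E_n = −54.40/n² eV.
E_8 = −54.40/64 = −0.8500 eV and E_3 = −54.40/9 = −6.044 eV.
The photon energy is |E_8 − E_3| = 5.194 eV.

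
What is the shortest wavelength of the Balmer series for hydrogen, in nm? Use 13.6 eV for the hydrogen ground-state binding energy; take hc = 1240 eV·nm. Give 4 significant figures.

The Balmer series has lower level n_f = 2; the series limit corresponds to n_i → ∞.
ΔE_max = 13.6 × 1 / 2² = 3.400 eV.
λ_min = 1240 / 3.400 = 364.7 nm.

364.7 nm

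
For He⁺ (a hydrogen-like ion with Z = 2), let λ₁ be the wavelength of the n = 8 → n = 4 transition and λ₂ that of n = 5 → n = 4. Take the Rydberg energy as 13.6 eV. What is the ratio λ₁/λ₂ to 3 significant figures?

0.480

λ ∝ 1/ΔE ∝ 1/(1/n_f² − 1/n_i²), and the Z² and hc factors cancel in the ratio.
λ₁/λ₂ = (1/4² − 1/5²)/(1/4² − 1/8²) = 0.02250/0.04688 = 0.480.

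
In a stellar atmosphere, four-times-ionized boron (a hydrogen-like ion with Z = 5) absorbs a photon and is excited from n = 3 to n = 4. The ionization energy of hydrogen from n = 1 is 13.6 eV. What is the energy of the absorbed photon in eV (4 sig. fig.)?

The Bohr energies scale as Z², so for Z = 5: E_n = −340.0/n² eV.
E_4 = −340.0/16 = −21.25 eV and E_3 = −340.0/9 = −37.78 eV.
The photon energy is |E_4 − E_3| = 16.53 eV.

16.53 eV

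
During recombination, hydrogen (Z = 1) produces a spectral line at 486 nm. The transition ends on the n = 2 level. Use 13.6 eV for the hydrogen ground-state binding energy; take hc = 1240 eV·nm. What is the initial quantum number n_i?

n_i = 4

The photon energy is ΔE = hc/λ = 1240 / 486 = 2.551 eV.
With Z = 1, ΔE = 13.60 × (1/n_f² − 1/n_i²), so 1/n_f² − 1/n_i² = 0.1876.
With n_f = 2: 1/n_i² = 1/4 − 0.1876 = 0.06239, so n_i ≈ 4.00.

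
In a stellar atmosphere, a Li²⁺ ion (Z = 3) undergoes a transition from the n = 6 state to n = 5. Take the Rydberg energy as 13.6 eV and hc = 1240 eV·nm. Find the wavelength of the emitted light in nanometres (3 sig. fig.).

829 nm

For Z = 3 the level energies scale as Z², so the effective Rydberg energy is 13.6 × 9 = 122.4 eV.
ΔE = 122.4 × (1/5² − 1/6²) = 122.4 × 0.01222 = 1.496 eV.
λ = hc/ΔE = 1240 / 1.496 = 829 nm.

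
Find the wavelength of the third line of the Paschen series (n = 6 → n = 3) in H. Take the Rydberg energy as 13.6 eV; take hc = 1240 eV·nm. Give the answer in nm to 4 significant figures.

1094 nm

The Paschen series terminates on n_f = 3; the third line has n_i = 3+3 = 6.
ΔE = 13.60 × (1/3² − 1/6²) = 1.133 eV.
λ = 1240 / 1.133 = 1094 nm.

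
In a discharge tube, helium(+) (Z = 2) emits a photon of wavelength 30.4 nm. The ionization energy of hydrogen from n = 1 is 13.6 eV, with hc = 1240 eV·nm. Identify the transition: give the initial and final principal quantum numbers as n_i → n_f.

The photon energy is ΔE = hc/λ = 1240 / 30.4 = 40.79 eV.
With Z = 2, ΔE = 54.40 × (1/n_f² − 1/n_i²), so 1/n_f² − 1/n_i² = 0.7498.
Trying n_f = 1 gives 1/n_i² = 0.2502, i.e. n_i ≈ 2; this pair matches.

n_i = 2, n_f = 1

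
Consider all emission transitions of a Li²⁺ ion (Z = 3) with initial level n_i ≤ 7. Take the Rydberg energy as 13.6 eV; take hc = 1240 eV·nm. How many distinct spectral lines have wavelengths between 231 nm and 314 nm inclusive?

2

Enumerate all n_i → n_f pairs with 1 ≤ n_f < n_i ≤ 7 and compute λ = 1240 / [13.6·9·(1/n_f² − 1/n_i²)].
Lines falling in [231, 314] nm: 7→4 (240.7 nm), 6→4 (291.8 nm).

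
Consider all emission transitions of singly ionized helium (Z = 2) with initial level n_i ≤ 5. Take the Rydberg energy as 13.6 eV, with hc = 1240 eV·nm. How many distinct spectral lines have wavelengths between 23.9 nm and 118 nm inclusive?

Enumerate all n_i → n_f pairs with 1 ≤ n_f < n_i ≤ 5 and compute λ = 1240 / [13.6·4·(1/n_f² − 1/n_i²)].
Lines falling in [23.9, 118] nm: 4→1 (24.31 nm), 3→1 (25.64 nm), 2→1 (30.39 nm), 5→2 (108.5 nm).

4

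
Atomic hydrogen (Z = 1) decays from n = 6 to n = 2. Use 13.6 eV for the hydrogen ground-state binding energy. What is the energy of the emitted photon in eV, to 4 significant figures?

3.022 eV

E_6 = −13.60/36 = −0.3778 eV and E_2 = −13.60/4 = −3.400 eV.
The photon energy is |E_6 − E_2| = 3.022 eV.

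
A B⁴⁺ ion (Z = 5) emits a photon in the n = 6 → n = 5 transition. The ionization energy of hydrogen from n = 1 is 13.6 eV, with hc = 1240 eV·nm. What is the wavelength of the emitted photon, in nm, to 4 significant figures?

For Z = 5 the level energies scale as Z², so the effective Rydberg energy is 13.6 × 25 = 340.0 eV.
ΔE = 340.0 × (1/5² − 1/6²) = 340.0 × 0.01222 = 4.156 eV.
λ = hc/ΔE = 1240 / 4.156 = 298.4 nm.

298.4 nm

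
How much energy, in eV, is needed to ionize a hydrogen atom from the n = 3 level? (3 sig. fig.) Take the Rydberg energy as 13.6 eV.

E_3 = −13.60/9 = −1.51 eV, so ionization (to E = 0) requires 1.51 eV.

1.51 eV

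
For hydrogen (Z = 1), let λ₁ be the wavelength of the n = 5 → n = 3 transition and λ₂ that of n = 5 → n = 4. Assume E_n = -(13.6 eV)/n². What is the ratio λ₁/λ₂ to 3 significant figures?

λ ∝ 1/ΔE ∝ 1/(1/n_f² − 1/n_i²), and the Z² and hc factors cancel in the ratio.
λ₁/λ₂ = (1/4² − 1/5²)/(1/3² − 1/5²) = 0.02250/0.07111 = 0.316.

0.316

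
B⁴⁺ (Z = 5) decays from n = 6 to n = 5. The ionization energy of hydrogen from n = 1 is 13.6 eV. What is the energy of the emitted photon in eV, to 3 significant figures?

The Bohr energies scale as Z², so for Z = 5: E_n = −340.0/n² eV.
E_6 = −340.0/36 = −9.444 eV and E_5 = −340.0/25 = −13.60 eV.
The photon energy is |E_6 − E_5| = 4.16 eV.

4.16 eV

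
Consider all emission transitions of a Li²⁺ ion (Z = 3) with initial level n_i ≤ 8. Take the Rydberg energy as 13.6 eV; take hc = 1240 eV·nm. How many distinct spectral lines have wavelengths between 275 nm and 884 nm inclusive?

6

Enumerate all n_i → n_f pairs with 1 ≤ n_f < n_i ≤ 8 and compute λ = 1240 / [13.6·9·(1/n_f² − 1/n_i²)].
Lines falling in [275, 884] nm: 6→4 (291.8 nm), 8→5 (415.6 nm), 5→4 (450.3 nm), 7→5 (517.1 nm), 6→5 (828.9 nm), 8→6 (833.6 nm).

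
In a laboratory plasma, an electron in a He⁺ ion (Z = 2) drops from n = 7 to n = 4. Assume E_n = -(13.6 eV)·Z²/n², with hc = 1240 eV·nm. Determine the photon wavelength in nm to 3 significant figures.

For Z = 2 the level energies scale as Z², so the effective Rydberg energy is 13.6 × 4 = 54.40 eV.
ΔE = 54.40 × (1/4² − 1/7²) = 54.40 × 0.04209 = 2.290 eV.
λ = hc/ΔE = 1240 / 2.290 = 542 nm.

542 nm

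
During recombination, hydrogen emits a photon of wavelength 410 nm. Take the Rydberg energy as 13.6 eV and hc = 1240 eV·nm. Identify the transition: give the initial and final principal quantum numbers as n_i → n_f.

The photon energy is ΔE = hc/λ = 1240 / 410 = 3.024 eV.
With Z = 1, ΔE = 13.60 × (1/n_f² − 1/n_i²), so 1/n_f² − 1/n_i² = 0.2224.
Trying n_f = 2 gives 1/n_i² = 0.02762, i.e. n_i ≈ 6; this pair matches.

n_i = 6, n_f = 2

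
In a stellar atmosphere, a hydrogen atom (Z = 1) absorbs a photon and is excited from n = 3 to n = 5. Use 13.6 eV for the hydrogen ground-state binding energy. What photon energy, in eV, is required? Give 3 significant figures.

0.967 eV

E_5 = −13.60/25 = −0.5440 eV and E_3 = −13.60/9 = −1.511 eV.
The photon energy is |E_5 − E_3| = 0.967 eV.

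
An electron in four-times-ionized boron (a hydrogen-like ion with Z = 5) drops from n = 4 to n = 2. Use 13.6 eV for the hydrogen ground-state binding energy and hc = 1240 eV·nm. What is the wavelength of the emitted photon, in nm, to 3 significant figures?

For Z = 5 the level energies scale as Z², so the effective Rydberg energy is 13.6 × 25 = 340.0 eV.
ΔE = 340.0 × (1/2² − 1/4²) = 340.0 × 0.1875 = 63.75 eV.
λ = hc/ΔE = 1240 / 63.75 = 19.5 nm.

19.5 nm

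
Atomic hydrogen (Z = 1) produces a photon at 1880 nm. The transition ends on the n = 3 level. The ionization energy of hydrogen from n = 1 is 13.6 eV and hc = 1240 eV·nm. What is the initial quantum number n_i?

n_i = 4

The photon energy is ΔE = hc/λ = 1240 / 1880 = 0.6596 eV.
With Z = 1, ΔE = 13.60 × (1/n_f² − 1/n_i²), so 1/n_f² − 1/n_i² = 0.04850.
With n_f = 3: 1/n_i² = 1/9 − 0.04850 = 0.06261, so n_i ≈ 4.00.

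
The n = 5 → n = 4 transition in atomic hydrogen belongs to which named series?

The series is set by the lower level: n_f = 4 is the Brackett series.

Brackett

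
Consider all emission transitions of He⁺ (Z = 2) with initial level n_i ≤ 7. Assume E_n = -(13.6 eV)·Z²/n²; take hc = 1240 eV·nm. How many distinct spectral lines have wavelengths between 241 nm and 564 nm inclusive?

5

Enumerate all n_i → n_f pairs with 1 ≤ n_f < n_i ≤ 7 and compute λ = 1240 / [13.6·4·(1/n_f² − 1/n_i²)].
Lines falling in [241, 564] nm: 7→3 (251.3 nm), 6→3 (273.5 nm), 5→3 (320.5 nm), 4→3 (468.9 nm), 7→4 (541.5 nm).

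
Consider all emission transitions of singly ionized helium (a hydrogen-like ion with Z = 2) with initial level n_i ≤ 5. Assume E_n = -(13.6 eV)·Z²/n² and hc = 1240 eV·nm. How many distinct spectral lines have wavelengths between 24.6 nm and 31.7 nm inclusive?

2

Enumerate all n_i → n_f pairs with 1 ≤ n_f < n_i ≤ 5 and compute λ = 1240 / [13.6·4·(1/n_f² − 1/n_i²)].
Lines falling in [24.6, 31.7] nm: 3→1 (25.64 nm), 2→1 (30.39 nm).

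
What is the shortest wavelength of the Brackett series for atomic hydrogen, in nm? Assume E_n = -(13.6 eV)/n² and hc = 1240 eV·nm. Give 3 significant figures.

1460 nm

The Brackett series has lower level n_f = 4; the series limit corresponds to n_i → ∞.
ΔE_max = 13.6 × 1 / 4² = 0.8500 eV.
λ_min = 1240 / 0.8500 = 1460 nm.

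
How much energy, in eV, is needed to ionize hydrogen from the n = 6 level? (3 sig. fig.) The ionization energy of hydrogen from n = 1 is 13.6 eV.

0.378 eV

E_6 = −13.60/36 = −0.378 eV, so ionization (to E = 0) requires 0.378 eV.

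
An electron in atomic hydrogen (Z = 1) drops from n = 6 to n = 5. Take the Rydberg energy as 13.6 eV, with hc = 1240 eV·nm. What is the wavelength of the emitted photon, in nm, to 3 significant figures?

ΔE = 13.60 × (1/5² − 1/6²) = 13.60 × 0.01222 = 0.1662 eV.
λ = hc/ΔE = 1240 / 0.1662 = 7460 nm.

7460 nm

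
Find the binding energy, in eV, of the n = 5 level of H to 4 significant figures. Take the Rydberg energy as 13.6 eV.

0.5440 eV

E_5 = −13.60/25 = −0.5440 eV, so ionization (to E = 0) requires 0.5440 eV.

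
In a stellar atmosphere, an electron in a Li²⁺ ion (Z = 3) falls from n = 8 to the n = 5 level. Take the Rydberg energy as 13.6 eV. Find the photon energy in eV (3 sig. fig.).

2.98 eV

The Bohr energies scale as Z², so for Z = 3: E_n = −122.4/n² eV.
E_8 = −122.4/64 = −1.913 eV and E_5 = −122.4/25 = −4.896 eV.
The photon energy is |E_8 − E_5| = 2.98 eV.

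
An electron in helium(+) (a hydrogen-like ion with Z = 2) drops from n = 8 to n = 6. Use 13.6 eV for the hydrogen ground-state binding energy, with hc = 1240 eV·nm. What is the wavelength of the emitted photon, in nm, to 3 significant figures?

For Z = 2 the level energies scale as Z², so the effective Rydberg energy is 13.6 × 4 = 54.40 eV.
ΔE = 54.40 × (1/6² − 1/8²) = 54.40 × 0.01215 = 0.6611 eV.
λ = hc/ΔE = 1240 / 0.6611 = 1880 nm.

1880 nm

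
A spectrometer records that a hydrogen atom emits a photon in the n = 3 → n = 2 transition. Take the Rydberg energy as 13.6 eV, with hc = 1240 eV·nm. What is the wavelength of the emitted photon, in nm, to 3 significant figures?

656 nm

ΔE = 13.60 × (1/2² − 1/3²) = 13.60 × 0.1389 = 1.889 eV.
λ = hc/ΔE = 1240 / 1.889 = 656 nm.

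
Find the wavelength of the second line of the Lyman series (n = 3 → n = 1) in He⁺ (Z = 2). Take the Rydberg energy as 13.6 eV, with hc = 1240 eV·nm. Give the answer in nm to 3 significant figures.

25.6 nm

The Lyman series terminates on n_f = 1; the second line has n_i = 1+2 = 3.
ΔE = 54.40 × (1/1² − 1/3²) = 48.36 eV.
λ = 1240 / 48.36 = 25.6 nm.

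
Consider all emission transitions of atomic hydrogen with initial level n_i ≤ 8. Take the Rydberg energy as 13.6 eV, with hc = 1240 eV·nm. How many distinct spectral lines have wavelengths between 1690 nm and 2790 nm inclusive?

4

Enumerate all n_i → n_f pairs with 1 ≤ n_f < n_i ≤ 8 and compute λ = 1240 / [13.6·1·(1/n_f² − 1/n_i²)].
Lines falling in [1690, 2790] nm: 4→3 (1876 nm), 8→4 (1945 nm), 7→4 (2166 nm), 6→4 (2626 nm).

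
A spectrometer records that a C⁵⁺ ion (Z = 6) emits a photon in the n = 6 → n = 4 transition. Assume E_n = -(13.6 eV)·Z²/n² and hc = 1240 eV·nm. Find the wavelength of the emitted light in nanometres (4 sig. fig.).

72.94 nm

For Z = 6 the level energies scale as Z², so the effective Rydberg energy is 13.6 × 36 = 489.6 eV.
ΔE = 489.6 × (1/4² − 1/6²) = 489.6 × 0.03472 = 17.00 eV.
λ = hc/ΔE = 1240 / 17.00 = 72.94 nm.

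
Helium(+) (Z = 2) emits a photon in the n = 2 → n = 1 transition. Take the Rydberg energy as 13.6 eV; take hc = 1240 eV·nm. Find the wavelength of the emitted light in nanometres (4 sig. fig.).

30.39 nm

For Z = 2 the level energies scale as Z², so the effective Rydberg energy is 13.6 × 4 = 54.40 eV.
ΔE = 54.40 × (1/1² − 1/2²) = 54.40 × 0.7500 = 40.80 eV.
λ = hc/ΔE = 1240 / 40.80 = 30.39 nm.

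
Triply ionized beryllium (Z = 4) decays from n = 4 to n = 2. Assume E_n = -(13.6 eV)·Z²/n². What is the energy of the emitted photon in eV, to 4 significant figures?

The Bohr energies scale as Z², so for Z = 4: E_n = −217.6/n² eV.
E_4 = −217.6/16 = −13.60 eV and E_2 = −217.6/4 = −54.40 eV.
The photon energy is |E_4 − E_2| = 40.80 eV.

40.80 eV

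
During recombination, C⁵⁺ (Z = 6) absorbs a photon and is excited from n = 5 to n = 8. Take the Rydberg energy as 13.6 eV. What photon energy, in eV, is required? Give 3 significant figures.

11.9 eV

The Bohr energies scale as Z², so for Z = 6: E_n = −489.6/n² eV.
E_8 = −489.6/64 = −7.650 eV and E_5 = −489.6/25 = −19.58 eV.
The photon energy is |E_8 − E_5| = 11.9 eV.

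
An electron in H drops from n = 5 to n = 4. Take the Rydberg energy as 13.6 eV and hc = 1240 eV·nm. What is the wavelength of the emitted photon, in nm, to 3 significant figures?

ΔE = 13.60 × (1/4² − 1/5²) = 13.60 × 0.02250 = 0.3060 eV.
λ = hc/ΔE = 1240 / 0.3060 = 4050 nm.

4050 nm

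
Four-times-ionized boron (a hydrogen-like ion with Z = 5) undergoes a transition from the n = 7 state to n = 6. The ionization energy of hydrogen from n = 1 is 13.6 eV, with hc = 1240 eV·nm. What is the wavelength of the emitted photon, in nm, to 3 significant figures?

495 nm

For Z = 5 the level energies scale as Z², so the effective Rydberg energy is 13.6 × 25 = 340.0 eV.
ΔE = 340.0 × (1/6² − 1/7²) = 340.0 × 0.007370 = 2.506 eV.
λ = hc/ΔE = 1240 / 2.506 = 495 nm.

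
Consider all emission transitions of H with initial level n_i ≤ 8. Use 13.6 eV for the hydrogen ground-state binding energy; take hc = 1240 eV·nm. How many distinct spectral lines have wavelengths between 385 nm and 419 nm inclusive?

Enumerate all n_i → n_f pairs with 1 ≤ n_f < n_i ≤ 8 and compute λ = 1240 / [13.6·1·(1/n_f² − 1/n_i²)].
Lines falling in [385, 419] nm: 8→2 (389.0 nm), 7→2 (397.1 nm), 6→2 (410.3 nm).

3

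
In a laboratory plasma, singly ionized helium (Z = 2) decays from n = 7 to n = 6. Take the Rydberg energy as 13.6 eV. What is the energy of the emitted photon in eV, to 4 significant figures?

The Bohr energies scale as Z², so for Z = 2: E_n = −54.40/n² eV.
E_7 = −54.40/49 = −1.110 eV and E_6 = −54.40/36 = −1.511 eV.
The photon energy is |E_7 − E_6| = 0.4009 eV.

0.4009 eV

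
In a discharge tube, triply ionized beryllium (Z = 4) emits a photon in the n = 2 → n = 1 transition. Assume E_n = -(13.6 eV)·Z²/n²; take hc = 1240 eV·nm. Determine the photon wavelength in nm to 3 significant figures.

For Z = 4 the level energies scale as Z², so the effective Rydberg energy is 13.6 × 16 = 217.6 eV.
ΔE = 217.6 × (1/1² − 1/2²) = 217.6 × 0.7500 = 163.2 eV.
λ = hc/ΔE = 1240 / 163.2 = 7.60 nm.

7.60 nm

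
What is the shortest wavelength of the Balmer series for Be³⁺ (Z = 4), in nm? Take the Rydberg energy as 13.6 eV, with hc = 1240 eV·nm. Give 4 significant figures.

The Balmer series has lower level n_f = 2; the series limit corresponds to n_i → ∞.
ΔE_max = 13.6 × 16 / 2² = 54.40 eV.
λ_min = 1240 / 54.40 = 22.79 nm.

22.79 nm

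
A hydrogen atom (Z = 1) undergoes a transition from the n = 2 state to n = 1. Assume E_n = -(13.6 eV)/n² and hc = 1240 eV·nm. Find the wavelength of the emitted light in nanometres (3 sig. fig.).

ΔE = 13.60 × (1/1² − 1/2²) = 13.60 × 0.7500 = 10.20 eV.
λ = hc/ΔE = 1240 / 10.20 = 122 nm.
This line belongs to the Lyman series.

122 nm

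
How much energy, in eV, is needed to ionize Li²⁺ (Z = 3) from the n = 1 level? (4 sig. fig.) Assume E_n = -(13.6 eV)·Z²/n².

122.4 eV

E_n = −13.6 Z²/n² = −122.4/n² eV for Z = 3.
E_1 = −122.4/1 = −122.4 eV, so ionization (to E = 0) requires 122.4 eV.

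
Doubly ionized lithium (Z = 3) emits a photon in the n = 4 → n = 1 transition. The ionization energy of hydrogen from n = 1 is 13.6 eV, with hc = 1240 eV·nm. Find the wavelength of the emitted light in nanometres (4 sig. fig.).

For Z = 3 the level energies scale as Z², so the effective Rydberg energy is 13.6 × 9 = 122.4 eV.
ΔE = 122.4 × (1/1² − 1/4²) = 122.4 × 0.9375 = 114.8 eV.
λ = hc/ΔE = 1240 / 114.8 = 10.81 nm.

10.81 nm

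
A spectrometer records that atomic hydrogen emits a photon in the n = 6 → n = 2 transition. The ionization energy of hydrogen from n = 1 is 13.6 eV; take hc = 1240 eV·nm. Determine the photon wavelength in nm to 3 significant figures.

ΔE = 13.60 × (1/2² − 1/6²) = 13.60 × 0.2222 = 3.022 eV.
λ = hc/ΔE = 1240 / 3.022 = 410 nm.

410 nm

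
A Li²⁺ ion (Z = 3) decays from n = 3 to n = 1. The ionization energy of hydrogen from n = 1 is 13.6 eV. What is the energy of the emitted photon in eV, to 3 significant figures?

The Bohr energies scale as Z², so for Z = 3: E_n = −122.4/n² eV.
E_3 = −122.4/9 = −13.60 eV and E_1 = −122.4/1 = −122.4 eV.
The photon energy is |E_3 − E_1| = 109 eV.

109 eV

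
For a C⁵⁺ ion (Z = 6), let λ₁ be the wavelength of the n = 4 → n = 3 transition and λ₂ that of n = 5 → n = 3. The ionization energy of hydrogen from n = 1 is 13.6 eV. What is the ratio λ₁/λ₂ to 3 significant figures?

λ ∝ 1/ΔE ∝ 1/(1/n_f² − 1/n_i²), and the Z² and hc factors cancel in the ratio.
λ₁/λ₂ = (1/3² − 1/5²)/(1/3² − 1/4²) = 0.07111/0.04861 = 1.46.

1.46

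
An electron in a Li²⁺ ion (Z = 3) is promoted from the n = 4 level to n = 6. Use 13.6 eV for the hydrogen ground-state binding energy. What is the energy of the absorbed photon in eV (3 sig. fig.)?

The Bohr energies scale as Z², so for Z = 3: E_n = −122.4/n² eV.
E_6 = −122.4/36 = −3.400 eV and E_4 = −122.4/16 = −7.650 eV.
The photon energy is |E_6 − E_4| = 4.25 eV.

4.25 eV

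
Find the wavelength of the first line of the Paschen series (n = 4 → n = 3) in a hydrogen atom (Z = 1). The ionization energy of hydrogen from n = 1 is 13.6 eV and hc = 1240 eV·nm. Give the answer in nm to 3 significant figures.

The Paschen series terminates on n_f = 3; the first line has n_i = 3+1 = 4.
ΔE = 13.60 × (1/3² − 1/4²) = 0.6611 eV.
λ = 1240 / 0.6611 = 1880 nm.

1880 nm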